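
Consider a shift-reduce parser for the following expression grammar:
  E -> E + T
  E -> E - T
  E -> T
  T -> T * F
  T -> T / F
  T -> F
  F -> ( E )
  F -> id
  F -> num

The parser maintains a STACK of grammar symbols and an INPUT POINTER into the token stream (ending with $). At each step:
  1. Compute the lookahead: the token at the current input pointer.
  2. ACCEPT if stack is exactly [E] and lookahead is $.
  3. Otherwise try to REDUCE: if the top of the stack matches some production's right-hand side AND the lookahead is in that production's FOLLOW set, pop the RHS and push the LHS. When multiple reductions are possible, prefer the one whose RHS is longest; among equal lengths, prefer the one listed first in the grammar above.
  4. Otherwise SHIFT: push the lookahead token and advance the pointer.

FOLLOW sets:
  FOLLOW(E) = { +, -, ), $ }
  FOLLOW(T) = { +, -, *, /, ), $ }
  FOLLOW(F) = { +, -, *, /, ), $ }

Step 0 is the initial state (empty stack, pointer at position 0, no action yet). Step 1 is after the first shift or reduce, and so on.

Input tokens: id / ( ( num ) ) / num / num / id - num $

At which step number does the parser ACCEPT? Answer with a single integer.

Answer: 36

Derivation:
Step 1: shift id. Stack=[id] ptr=1 lookahead=/ remaining=[/ ( ( num ) ) / num / num / id - num $]
Step 2: reduce F->id. Stack=[F] ptr=1 lookahead=/ remaining=[/ ( ( num ) ) / num / num / id - num $]
Step 3: reduce T->F. Stack=[T] ptr=1 lookahead=/ remaining=[/ ( ( num ) ) / num / num / id - num $]
Step 4: shift /. Stack=[T /] ptr=2 lookahead=( remaining=[( ( num ) ) / num / num / id - num $]
Step 5: shift (. Stack=[T / (] ptr=3 lookahead=( remaining=[( num ) ) / num / num / id - num $]
Step 6: shift (. Stack=[T / ( (] ptr=4 lookahead=num remaining=[num ) ) / num / num / id - num $]
Step 7: shift num. Stack=[T / ( ( num] ptr=5 lookahead=) remaining=[) ) / num / num / id - num $]
Step 8: reduce F->num. Stack=[T / ( ( F] ptr=5 lookahead=) remaining=[) ) / num / num / id - num $]
Step 9: reduce T->F. Stack=[T / ( ( T] ptr=5 lookahead=) remaining=[) ) / num / num / id - num $]
Step 10: reduce E->T. Stack=[T / ( ( E] ptr=5 lookahead=) remaining=[) ) / num / num / id - num $]
Step 11: shift ). Stack=[T / ( ( E )] ptr=6 lookahead=) remaining=[) / num / num / id - num $]
Step 12: reduce F->( E ). Stack=[T / ( F] ptr=6 lookahead=) remaining=[) / num / num / id - num $]
Step 13: reduce T->F. Stack=[T / ( T] ptr=6 lookahead=) remaining=[) / num / num / id - num $]
Step 14: reduce E->T. Stack=[T / ( E] ptr=6 lookahead=) remaining=[) / num / num / id - num $]
Step 15: shift ). Stack=[T / ( E )] ptr=7 lookahead=/ remaining=[/ num / num / id - num $]
Step 16: reduce F->( E ). Stack=[T / F] ptr=7 lookahead=/ remaining=[/ num / num / id - num $]
Step 17: reduce T->T / F. Stack=[T] ptr=7 lookahead=/ remaining=[/ num / num / id - num $]
Step 18: shift /. Stack=[T /] ptr=8 lookahead=num remaining=[num / num / id - num $]
Step 19: shift num. Stack=[T / num] ptr=9 lookahead=/ remaining=[/ num / id - num $]
Step 20: reduce F->num. Stack=[T / F] ptr=9 lookahead=/ remaining=[/ num / id - num $]
Step 21: reduce T->T / F. Stack=[T] ptr=9 lookahead=/ remaining=[/ num / id - num $]
Step 22: shift /. Stack=[T /] ptr=10 lookahead=num remaining=[num / id - num $]
Step 23: shift num. Stack=[T / num] ptr=11 lookahead=/ remaining=[/ id - num $]
Step 24: reduce F->num. Stack=[T / F] ptr=11 lookahead=/ remaining=[/ id - num $]
Step 25: reduce T->T / F. Stack=[T] ptr=11 lookahead=/ remaining=[/ id - num $]
Step 26: shift /. Stack=[T /] ptr=12 lookahead=id remaining=[id - num $]
Step 27: shift id. Stack=[T / id] ptr=13 lookahead=- remaining=[- num $]
Step 28: reduce F->id. Stack=[T / F] ptr=13 lookahead=- remaining=[- num $]
Step 29: reduce T->T / F. Stack=[T] ptr=13 lookahead=- remaining=[- num $]
Step 30: reduce E->T. Stack=[E] ptr=13 lookahead=- remaining=[- num $]
Step 31: shift -. Stack=[E -] ptr=14 lookahead=num remaining=[num $]
Step 32: shift num. Stack=[E - num] ptr=15 lookahead=$ remaining=[$]
Step 33: reduce F->num. Stack=[E - F] ptr=15 lookahead=$ remaining=[$]
Step 34: reduce T->F. Stack=[E - T] ptr=15 lookahead=$ remaining=[$]
Step 35: reduce E->E - T. Stack=[E] ptr=15 lookahead=$ remaining=[$]
Step 36: accept. Stack=[E] ptr=15 lookahead=$ remaining=[$]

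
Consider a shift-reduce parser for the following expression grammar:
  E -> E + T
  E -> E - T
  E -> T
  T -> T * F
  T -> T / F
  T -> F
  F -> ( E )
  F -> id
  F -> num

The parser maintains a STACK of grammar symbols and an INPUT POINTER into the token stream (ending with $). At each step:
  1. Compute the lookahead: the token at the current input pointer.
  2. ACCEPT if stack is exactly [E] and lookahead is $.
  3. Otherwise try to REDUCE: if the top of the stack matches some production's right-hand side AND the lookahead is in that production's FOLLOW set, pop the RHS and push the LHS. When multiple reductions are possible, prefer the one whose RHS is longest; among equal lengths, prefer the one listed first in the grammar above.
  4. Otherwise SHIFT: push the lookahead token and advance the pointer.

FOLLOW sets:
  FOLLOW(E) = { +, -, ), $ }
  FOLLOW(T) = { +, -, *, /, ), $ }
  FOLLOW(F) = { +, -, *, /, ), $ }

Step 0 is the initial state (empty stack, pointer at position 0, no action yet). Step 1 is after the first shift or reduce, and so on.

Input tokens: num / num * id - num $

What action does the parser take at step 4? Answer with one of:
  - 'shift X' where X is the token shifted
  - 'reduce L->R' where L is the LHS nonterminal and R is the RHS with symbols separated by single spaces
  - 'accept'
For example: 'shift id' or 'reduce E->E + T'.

Step 1: shift num. Stack=[num] ptr=1 lookahead=/ remaining=[/ num * id - num $]
Step 2: reduce F->num. Stack=[F] ptr=1 lookahead=/ remaining=[/ num * id - num $]
Step 3: reduce T->F. Stack=[T] ptr=1 lookahead=/ remaining=[/ num * id - num $]
Step 4: shift /. Stack=[T /] ptr=2 lookahead=num remaining=[num * id - num $]

Answer: shift /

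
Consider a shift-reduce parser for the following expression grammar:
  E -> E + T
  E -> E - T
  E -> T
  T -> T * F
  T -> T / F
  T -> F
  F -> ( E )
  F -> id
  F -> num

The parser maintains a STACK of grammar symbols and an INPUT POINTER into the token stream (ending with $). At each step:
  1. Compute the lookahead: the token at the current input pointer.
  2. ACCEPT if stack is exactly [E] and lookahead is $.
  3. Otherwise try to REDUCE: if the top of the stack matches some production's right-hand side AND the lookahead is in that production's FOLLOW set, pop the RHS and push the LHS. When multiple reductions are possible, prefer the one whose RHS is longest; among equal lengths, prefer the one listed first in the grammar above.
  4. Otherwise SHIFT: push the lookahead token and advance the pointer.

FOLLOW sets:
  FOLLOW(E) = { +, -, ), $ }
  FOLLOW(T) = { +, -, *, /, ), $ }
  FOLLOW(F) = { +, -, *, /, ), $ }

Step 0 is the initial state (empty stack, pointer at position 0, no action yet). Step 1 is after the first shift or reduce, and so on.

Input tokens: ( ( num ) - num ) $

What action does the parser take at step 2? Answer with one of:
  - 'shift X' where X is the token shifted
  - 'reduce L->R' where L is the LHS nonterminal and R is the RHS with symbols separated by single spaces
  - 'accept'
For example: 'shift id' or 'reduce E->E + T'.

Step 1: shift (. Stack=[(] ptr=1 lookahead=( remaining=[( num ) - num ) $]
Step 2: shift (. Stack=[( (] ptr=2 lookahead=num remaining=[num ) - num ) $]

Answer: shift (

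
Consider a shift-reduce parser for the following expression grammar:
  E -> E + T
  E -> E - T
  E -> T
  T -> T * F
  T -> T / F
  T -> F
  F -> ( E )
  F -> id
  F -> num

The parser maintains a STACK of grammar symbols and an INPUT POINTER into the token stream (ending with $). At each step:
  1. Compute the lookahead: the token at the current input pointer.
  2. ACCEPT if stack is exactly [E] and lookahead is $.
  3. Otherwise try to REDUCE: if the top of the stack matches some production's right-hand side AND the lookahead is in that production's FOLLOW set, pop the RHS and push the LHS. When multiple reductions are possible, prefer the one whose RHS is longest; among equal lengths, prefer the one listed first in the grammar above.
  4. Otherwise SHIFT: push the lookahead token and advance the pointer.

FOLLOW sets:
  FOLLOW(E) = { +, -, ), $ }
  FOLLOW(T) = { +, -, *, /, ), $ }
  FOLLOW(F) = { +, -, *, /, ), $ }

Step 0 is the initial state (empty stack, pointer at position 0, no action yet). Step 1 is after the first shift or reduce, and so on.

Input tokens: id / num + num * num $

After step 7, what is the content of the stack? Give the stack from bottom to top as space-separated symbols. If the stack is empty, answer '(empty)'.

Answer: T

Derivation:
Step 1: shift id. Stack=[id] ptr=1 lookahead=/ remaining=[/ num + num * num $]
Step 2: reduce F->id. Stack=[F] ptr=1 lookahead=/ remaining=[/ num + num * num $]
Step 3: reduce T->F. Stack=[T] ptr=1 lookahead=/ remaining=[/ num + num * num $]
Step 4: shift /. Stack=[T /] ptr=2 lookahead=num remaining=[num + num * num $]
Step 5: shift num. Stack=[T / num] ptr=3 lookahead=+ remaining=[+ num * num $]
Step 6: reduce F->num. Stack=[T / F] ptr=3 lookahead=+ remaining=[+ num * num $]
Step 7: reduce T->T / F. Stack=[T] ptr=3 lookahead=+ remaining=[+ num * num $]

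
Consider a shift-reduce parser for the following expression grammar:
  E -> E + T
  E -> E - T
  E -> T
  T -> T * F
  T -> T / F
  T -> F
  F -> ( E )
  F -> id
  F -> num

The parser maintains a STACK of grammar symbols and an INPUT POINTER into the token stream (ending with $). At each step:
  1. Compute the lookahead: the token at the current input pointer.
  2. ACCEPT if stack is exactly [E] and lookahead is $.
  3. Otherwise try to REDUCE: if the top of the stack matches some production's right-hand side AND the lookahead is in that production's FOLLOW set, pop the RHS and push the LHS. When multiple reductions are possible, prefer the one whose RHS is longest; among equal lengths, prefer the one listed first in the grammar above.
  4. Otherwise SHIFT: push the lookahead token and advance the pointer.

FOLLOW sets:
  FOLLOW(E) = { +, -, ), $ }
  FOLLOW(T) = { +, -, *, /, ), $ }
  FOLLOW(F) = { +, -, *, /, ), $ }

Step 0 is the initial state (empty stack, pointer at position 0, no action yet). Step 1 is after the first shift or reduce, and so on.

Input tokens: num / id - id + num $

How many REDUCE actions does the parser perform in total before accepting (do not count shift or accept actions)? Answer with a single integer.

Step 1: shift num. Stack=[num] ptr=1 lookahead=/ remaining=[/ id - id + num $]
Step 2: reduce F->num. Stack=[F] ptr=1 lookahead=/ remaining=[/ id - id + num $]
Step 3: reduce T->F. Stack=[T] ptr=1 lookahead=/ remaining=[/ id - id + num $]
Step 4: shift /. Stack=[T /] ptr=2 lookahead=id remaining=[id - id + num $]
Step 5: shift id. Stack=[T / id] ptr=3 lookahead=- remaining=[- id + num $]
Step 6: reduce F->id. Stack=[T / F] ptr=3 lookahead=- remaining=[- id + num $]
Step 7: reduce T->T / F. Stack=[T] ptr=3 lookahead=- remaining=[- id + num $]
Step 8: reduce E->T. Stack=[E] ptr=3 lookahead=- remaining=[- id + num $]
Step 9: shift -. Stack=[E -] ptr=4 lookahead=id remaining=[id + num $]
Step 10: shift id. Stack=[E - id] ptr=5 lookahead=+ remaining=[+ num $]
Step 11: reduce F->id. Stack=[E - F] ptr=5 lookahead=+ remaining=[+ num $]
Step 12: reduce T->F. Stack=[E - T] ptr=5 lookahead=+ remaining=[+ num $]
Step 13: reduce E->E - T. Stack=[E] ptr=5 lookahead=+ remaining=[+ num $]
Step 14: shift +. Stack=[E +] ptr=6 lookahead=num remaining=[num $]
Step 15: shift num. Stack=[E + num] ptr=7 lookahead=$ remaining=[$]
Step 16: reduce F->num. Stack=[E + F] ptr=7 lookahead=$ remaining=[$]
Step 17: reduce T->F. Stack=[E + T] ptr=7 lookahead=$ remaining=[$]
Step 18: reduce E->E + T. Stack=[E] ptr=7 lookahead=$ remaining=[$]
Step 19: accept. Stack=[E] ptr=7 lookahead=$ remaining=[$]

Answer: 11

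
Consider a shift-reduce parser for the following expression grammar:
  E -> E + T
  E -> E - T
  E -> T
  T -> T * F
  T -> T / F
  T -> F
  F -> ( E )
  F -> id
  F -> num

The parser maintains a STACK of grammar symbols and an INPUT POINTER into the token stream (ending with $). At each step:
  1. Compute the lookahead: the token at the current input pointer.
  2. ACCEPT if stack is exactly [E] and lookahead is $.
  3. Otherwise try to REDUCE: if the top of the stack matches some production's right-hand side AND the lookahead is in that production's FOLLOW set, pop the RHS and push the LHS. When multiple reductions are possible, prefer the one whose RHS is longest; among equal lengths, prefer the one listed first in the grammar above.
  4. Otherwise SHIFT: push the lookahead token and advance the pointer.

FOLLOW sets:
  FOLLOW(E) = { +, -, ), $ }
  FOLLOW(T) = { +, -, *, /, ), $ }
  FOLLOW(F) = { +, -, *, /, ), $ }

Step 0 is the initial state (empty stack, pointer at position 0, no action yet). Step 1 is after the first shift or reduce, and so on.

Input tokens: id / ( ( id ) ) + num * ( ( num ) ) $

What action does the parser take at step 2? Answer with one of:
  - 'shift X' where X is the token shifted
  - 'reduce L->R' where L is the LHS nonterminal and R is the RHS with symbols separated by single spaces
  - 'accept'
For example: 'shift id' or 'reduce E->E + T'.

Answer: reduce F->id

Derivation:
Step 1: shift id. Stack=[id] ptr=1 lookahead=/ remaining=[/ ( ( id ) ) + num * ( ( num ) ) $]
Step 2: reduce F->id. Stack=[F] ptr=1 lookahead=/ remaining=[/ ( ( id ) ) + num * ( ( num ) ) $]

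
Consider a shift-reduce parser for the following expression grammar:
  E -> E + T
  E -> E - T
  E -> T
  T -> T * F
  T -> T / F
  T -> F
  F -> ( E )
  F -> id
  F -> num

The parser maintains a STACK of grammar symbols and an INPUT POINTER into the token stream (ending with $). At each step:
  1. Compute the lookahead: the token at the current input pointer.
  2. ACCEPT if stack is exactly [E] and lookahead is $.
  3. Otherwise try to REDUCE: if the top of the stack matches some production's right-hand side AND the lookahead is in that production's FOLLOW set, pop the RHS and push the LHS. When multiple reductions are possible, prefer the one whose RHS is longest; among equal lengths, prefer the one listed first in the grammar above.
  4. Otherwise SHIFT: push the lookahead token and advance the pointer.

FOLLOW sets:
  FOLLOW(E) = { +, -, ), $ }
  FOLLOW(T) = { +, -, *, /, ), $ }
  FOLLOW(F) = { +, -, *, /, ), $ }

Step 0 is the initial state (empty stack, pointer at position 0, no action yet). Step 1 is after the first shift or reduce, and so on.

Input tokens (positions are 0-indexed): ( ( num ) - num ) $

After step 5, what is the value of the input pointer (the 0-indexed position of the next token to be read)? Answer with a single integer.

Answer: 3

Derivation:
Step 1: shift (. Stack=[(] ptr=1 lookahead=( remaining=[( num ) - num ) $]
Step 2: shift (. Stack=[( (] ptr=2 lookahead=num remaining=[num ) - num ) $]
Step 3: shift num. Stack=[( ( num] ptr=3 lookahead=) remaining=[) - num ) $]
Step 4: reduce F->num. Stack=[( ( F] ptr=3 lookahead=) remaining=[) - num ) $]
Step 5: reduce T->F. Stack=[( ( T] ptr=3 lookahead=) remaining=[) - num ) $]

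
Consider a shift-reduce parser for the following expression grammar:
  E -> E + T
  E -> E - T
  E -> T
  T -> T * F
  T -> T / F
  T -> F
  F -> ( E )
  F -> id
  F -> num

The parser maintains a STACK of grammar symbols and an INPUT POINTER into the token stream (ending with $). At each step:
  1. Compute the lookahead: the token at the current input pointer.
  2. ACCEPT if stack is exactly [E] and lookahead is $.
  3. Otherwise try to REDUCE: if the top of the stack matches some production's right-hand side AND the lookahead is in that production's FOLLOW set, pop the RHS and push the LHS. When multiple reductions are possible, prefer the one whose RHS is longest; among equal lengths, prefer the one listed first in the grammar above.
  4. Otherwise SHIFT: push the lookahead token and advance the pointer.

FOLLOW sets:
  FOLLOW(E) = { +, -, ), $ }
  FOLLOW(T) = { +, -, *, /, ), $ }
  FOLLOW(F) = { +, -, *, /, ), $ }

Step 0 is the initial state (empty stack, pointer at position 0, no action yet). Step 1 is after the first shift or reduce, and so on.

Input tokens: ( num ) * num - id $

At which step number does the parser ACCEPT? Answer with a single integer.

Step 1: shift (. Stack=[(] ptr=1 lookahead=num remaining=[num ) * num - id $]
Step 2: shift num. Stack=[( num] ptr=2 lookahead=) remaining=[) * num - id $]
Step 3: reduce F->num. Stack=[( F] ptr=2 lookahead=) remaining=[) * num - id $]
Step 4: reduce T->F. Stack=[( T] ptr=2 lookahead=) remaining=[) * num - id $]
Step 5: reduce E->T. Stack=[( E] ptr=2 lookahead=) remaining=[) * num - id $]
Step 6: shift ). Stack=[( E )] ptr=3 lookahead=* remaining=[* num - id $]
Step 7: reduce F->( E ). Stack=[F] ptr=3 lookahead=* remaining=[* num - id $]
Step 8: reduce T->F. Stack=[T] ptr=3 lookahead=* remaining=[* num - id $]
Step 9: shift *. Stack=[T *] ptr=4 lookahead=num remaining=[num - id $]
Step 10: shift num. Stack=[T * num] ptr=5 lookahead=- remaining=[- id $]
Step 11: reduce F->num. Stack=[T * F] ptr=5 lookahead=- remaining=[- id $]
Step 12: reduce T->T * F. Stack=[T] ptr=5 lookahead=- remaining=[- id $]
Step 13: reduce E->T. Stack=[E] ptr=5 lookahead=- remaining=[- id $]
Step 14: shift -. Stack=[E -] ptr=6 lookahead=id remaining=[id $]
Step 15: shift id. Stack=[E - id] ptr=7 lookahead=$ remaining=[$]
Step 16: reduce F->id. Stack=[E - F] ptr=7 lookahead=$ remaining=[$]
Step 17: reduce T->F. Stack=[E - T] ptr=7 lookahead=$ remaining=[$]
Step 18: reduce E->E - T. Stack=[E] ptr=7 lookahead=$ remaining=[$]
Step 19: accept. Stack=[E] ptr=7 lookahead=$ remaining=[$]

Answer: 19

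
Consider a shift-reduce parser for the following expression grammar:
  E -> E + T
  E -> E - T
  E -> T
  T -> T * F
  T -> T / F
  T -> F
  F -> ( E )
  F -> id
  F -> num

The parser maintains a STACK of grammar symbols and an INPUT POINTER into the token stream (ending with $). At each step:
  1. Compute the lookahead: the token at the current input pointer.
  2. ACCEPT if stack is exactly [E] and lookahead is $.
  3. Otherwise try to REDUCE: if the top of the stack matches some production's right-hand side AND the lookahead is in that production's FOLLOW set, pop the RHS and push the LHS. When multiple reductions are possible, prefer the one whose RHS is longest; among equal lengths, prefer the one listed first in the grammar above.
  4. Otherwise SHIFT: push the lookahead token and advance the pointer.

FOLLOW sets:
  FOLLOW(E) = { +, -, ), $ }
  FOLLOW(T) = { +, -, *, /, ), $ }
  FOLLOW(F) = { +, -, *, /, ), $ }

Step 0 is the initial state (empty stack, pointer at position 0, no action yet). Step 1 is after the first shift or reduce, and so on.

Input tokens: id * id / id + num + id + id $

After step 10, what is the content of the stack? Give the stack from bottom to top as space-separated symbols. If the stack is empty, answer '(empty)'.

Answer: T / F

Derivation:
Step 1: shift id. Stack=[id] ptr=1 lookahead=* remaining=[* id / id + num + id + id $]
Step 2: reduce F->id. Stack=[F] ptr=1 lookahead=* remaining=[* id / id + num + id + id $]
Step 3: reduce T->F. Stack=[T] ptr=1 lookahead=* remaining=[* id / id + num + id + id $]
Step 4: shift *. Stack=[T *] ptr=2 lookahead=id remaining=[id / id + num + id + id $]
Step 5: shift id. Stack=[T * id] ptr=3 lookahead=/ remaining=[/ id + num + id + id $]
Step 6: reduce F->id. Stack=[T * F] ptr=3 lookahead=/ remaining=[/ id + num + id + id $]
Step 7: reduce T->T * F. Stack=[T] ptr=3 lookahead=/ remaining=[/ id + num + id + id $]
Step 8: shift /. Stack=[T /] ptr=4 lookahead=id remaining=[id + num + id + id $]
Step 9: shift id. Stack=[T / id] ptr=5 lookahead=+ remaining=[+ num + id + id $]
Step 10: reduce F->id. Stack=[T / F] ptr=5 lookahead=+ remaining=[+ num + id + id $]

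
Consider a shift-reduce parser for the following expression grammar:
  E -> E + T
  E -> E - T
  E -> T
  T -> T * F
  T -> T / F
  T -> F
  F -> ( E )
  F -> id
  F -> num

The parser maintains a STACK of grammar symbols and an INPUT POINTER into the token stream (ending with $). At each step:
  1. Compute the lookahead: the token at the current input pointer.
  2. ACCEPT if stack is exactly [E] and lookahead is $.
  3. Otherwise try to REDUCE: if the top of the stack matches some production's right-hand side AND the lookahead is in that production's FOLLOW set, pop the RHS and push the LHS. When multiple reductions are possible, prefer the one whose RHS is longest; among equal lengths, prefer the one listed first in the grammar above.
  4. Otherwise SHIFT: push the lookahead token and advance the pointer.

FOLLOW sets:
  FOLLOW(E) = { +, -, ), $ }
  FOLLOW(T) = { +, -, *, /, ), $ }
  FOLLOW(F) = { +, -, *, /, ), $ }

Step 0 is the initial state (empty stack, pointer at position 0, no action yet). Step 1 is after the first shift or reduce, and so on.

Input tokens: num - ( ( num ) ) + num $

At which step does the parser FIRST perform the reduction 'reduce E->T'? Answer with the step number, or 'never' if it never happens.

Step 1: shift num. Stack=[num] ptr=1 lookahead=- remaining=[- ( ( num ) ) + num $]
Step 2: reduce F->num. Stack=[F] ptr=1 lookahead=- remaining=[- ( ( num ) ) + num $]
Step 3: reduce T->F. Stack=[T] ptr=1 lookahead=- remaining=[- ( ( num ) ) + num $]
Step 4: reduce E->T. Stack=[E] ptr=1 lookahead=- remaining=[- ( ( num ) ) + num $]

Answer: 4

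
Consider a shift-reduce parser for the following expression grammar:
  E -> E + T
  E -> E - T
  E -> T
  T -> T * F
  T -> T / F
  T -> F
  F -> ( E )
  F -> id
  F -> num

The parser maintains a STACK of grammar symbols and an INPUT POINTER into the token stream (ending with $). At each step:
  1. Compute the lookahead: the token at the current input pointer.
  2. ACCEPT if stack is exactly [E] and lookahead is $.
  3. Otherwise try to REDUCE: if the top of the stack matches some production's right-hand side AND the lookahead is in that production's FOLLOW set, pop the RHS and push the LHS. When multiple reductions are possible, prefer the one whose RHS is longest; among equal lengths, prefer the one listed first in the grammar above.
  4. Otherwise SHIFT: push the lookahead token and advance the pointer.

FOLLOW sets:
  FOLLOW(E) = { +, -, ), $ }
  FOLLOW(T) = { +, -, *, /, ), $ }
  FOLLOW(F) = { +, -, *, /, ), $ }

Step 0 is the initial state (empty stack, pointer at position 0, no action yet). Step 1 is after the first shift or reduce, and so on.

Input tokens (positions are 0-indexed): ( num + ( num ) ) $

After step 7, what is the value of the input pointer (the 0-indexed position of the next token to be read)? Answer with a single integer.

Step 1: shift (. Stack=[(] ptr=1 lookahead=num remaining=[num + ( num ) ) $]
Step 2: shift num. Stack=[( num] ptr=2 lookahead=+ remaining=[+ ( num ) ) $]
Step 3: reduce F->num. Stack=[( F] ptr=2 lookahead=+ remaining=[+ ( num ) ) $]
Step 4: reduce T->F. Stack=[( T] ptr=2 lookahead=+ remaining=[+ ( num ) ) $]
Step 5: reduce E->T. Stack=[( E] ptr=2 lookahead=+ remaining=[+ ( num ) ) $]
Step 6: shift +. Stack=[( E +] ptr=3 lookahead=( remaining=[( num ) ) $]
Step 7: shift (. Stack=[( E + (] ptr=4 lookahead=num remaining=[num ) ) $]

Answer: 4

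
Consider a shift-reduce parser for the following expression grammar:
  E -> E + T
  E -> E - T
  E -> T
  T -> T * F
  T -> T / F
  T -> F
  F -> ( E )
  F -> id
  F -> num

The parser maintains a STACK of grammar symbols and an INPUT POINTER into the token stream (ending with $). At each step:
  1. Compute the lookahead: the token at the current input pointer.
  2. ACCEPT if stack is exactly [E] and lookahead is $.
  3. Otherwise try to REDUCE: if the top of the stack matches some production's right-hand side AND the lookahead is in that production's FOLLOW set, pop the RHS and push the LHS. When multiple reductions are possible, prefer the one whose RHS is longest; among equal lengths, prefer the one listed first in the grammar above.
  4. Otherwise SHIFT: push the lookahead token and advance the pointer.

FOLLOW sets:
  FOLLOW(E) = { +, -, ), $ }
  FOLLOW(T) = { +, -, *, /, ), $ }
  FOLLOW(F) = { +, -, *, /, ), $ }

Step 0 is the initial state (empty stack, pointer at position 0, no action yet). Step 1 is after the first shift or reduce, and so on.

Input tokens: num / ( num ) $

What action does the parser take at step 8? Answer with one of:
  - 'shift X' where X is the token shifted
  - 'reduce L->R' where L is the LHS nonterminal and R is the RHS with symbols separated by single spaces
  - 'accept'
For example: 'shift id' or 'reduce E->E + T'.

Answer: reduce T->F

Derivation:
Step 1: shift num. Stack=[num] ptr=1 lookahead=/ remaining=[/ ( num ) $]
Step 2: reduce F->num. Stack=[F] ptr=1 lookahead=/ remaining=[/ ( num ) $]
Step 3: reduce T->F. Stack=[T] ptr=1 lookahead=/ remaining=[/ ( num ) $]
Step 4: shift /. Stack=[T /] ptr=2 lookahead=( remaining=[( num ) $]
Step 5: shift (. Stack=[T / (] ptr=3 lookahead=num remaining=[num ) $]
Step 6: shift num. Stack=[T / ( num] ptr=4 lookahead=) remaining=[) $]
Step 7: reduce F->num. Stack=[T / ( F] ptr=4 lookahead=) remaining=[) $]
Step 8: reduce T->F. Stack=[T / ( T] ptr=4 lookahead=) remaining=[) $]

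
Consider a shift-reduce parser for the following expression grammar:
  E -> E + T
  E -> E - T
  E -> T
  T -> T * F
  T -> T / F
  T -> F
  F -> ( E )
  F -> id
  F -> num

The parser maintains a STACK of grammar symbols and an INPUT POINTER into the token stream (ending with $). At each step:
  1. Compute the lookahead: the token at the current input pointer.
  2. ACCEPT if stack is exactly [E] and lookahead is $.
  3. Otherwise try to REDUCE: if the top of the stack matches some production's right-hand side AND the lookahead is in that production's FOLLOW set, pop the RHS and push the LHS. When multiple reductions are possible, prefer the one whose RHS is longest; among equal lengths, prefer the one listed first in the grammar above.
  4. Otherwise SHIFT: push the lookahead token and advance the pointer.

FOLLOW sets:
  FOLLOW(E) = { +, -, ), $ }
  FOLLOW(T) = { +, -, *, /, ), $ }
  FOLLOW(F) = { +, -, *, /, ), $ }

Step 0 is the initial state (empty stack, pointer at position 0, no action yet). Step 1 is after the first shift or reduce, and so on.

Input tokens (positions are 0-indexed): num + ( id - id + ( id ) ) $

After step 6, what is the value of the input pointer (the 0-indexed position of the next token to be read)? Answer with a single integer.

Step 1: shift num. Stack=[num] ptr=1 lookahead=+ remaining=[+ ( id - id + ( id ) ) $]
Step 2: reduce F->num. Stack=[F] ptr=1 lookahead=+ remaining=[+ ( id - id + ( id ) ) $]
Step 3: reduce T->F. Stack=[T] ptr=1 lookahead=+ remaining=[+ ( id - id + ( id ) ) $]
Step 4: reduce E->T. Stack=[E] ptr=1 lookahead=+ remaining=[+ ( id - id + ( id ) ) $]
Step 5: shift +. Stack=[E +] ptr=2 lookahead=( remaining=[( id - id + ( id ) ) $]
Step 6: shift (. Stack=[E + (] ptr=3 lookahead=id remaining=[id - id + ( id ) ) $]

Answer: 3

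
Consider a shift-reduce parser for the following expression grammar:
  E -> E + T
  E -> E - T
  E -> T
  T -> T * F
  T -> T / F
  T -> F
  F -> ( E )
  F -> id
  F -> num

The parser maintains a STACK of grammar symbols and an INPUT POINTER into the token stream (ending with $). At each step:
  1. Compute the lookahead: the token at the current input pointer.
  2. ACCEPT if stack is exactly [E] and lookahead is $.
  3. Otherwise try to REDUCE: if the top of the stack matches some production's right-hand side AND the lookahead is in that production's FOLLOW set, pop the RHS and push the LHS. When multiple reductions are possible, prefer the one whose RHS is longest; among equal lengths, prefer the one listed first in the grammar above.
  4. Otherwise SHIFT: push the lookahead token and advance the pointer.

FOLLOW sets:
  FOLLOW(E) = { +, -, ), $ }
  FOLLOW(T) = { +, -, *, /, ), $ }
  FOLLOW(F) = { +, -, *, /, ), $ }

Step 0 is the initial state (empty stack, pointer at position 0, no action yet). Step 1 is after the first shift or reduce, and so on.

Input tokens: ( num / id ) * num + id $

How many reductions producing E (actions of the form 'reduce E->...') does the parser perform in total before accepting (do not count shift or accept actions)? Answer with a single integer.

Step 1: shift (. Stack=[(] ptr=1 lookahead=num remaining=[num / id ) * num + id $]
Step 2: shift num. Stack=[( num] ptr=2 lookahead=/ remaining=[/ id ) * num + id $]
Step 3: reduce F->num. Stack=[( F] ptr=2 lookahead=/ remaining=[/ id ) * num + id $]
Step 4: reduce T->F. Stack=[( T] ptr=2 lookahead=/ remaining=[/ id ) * num + id $]
Step 5: shift /. Stack=[( T /] ptr=3 lookahead=id remaining=[id ) * num + id $]
Step 6: shift id. Stack=[( T / id] ptr=4 lookahead=) remaining=[) * num + id $]
Step 7: reduce F->id. Stack=[( T / F] ptr=4 lookahead=) remaining=[) * num + id $]
Step 8: reduce T->T / F. Stack=[( T] ptr=4 lookahead=) remaining=[) * num + id $]
Step 9: reduce E->T. Stack=[( E] ptr=4 lookahead=) remaining=[) * num + id $]
Step 10: shift ). Stack=[( E )] ptr=5 lookahead=* remaining=[* num + id $]
Step 11: reduce F->( E ). Stack=[F] ptr=5 lookahead=* remaining=[* num + id $]
Step 12: reduce T->F. Stack=[T] ptr=5 lookahead=* remaining=[* num + id $]
Step 13: shift *. Stack=[T *] ptr=6 lookahead=num remaining=[num + id $]
Step 14: shift num. Stack=[T * num] ptr=7 lookahead=+ remaining=[+ id $]
Step 15: reduce F->num. Stack=[T * F] ptr=7 lookahead=+ remaining=[+ id $]
Step 16: reduce T->T * F. Stack=[T] ptr=7 lookahead=+ remaining=[+ id $]
Step 17: reduce E->T. Stack=[E] ptr=7 lookahead=+ remaining=[+ id $]
Step 18: shift +. Stack=[E +] ptr=8 lookahead=id remaining=[id $]
Step 19: shift id. Stack=[E + id] ptr=9 lookahead=$ remaining=[$]
Step 20: reduce F->id. Stack=[E + F] ptr=9 lookahead=$ remaining=[$]
Step 21: reduce T->F. Stack=[E + T] ptr=9 lookahead=$ remaining=[$]
Step 22: reduce E->E + T. Stack=[E] ptr=9 lookahead=$ remaining=[$]
Step 23: accept. Stack=[E] ptr=9 lookahead=$ remaining=[$]

Answer: 3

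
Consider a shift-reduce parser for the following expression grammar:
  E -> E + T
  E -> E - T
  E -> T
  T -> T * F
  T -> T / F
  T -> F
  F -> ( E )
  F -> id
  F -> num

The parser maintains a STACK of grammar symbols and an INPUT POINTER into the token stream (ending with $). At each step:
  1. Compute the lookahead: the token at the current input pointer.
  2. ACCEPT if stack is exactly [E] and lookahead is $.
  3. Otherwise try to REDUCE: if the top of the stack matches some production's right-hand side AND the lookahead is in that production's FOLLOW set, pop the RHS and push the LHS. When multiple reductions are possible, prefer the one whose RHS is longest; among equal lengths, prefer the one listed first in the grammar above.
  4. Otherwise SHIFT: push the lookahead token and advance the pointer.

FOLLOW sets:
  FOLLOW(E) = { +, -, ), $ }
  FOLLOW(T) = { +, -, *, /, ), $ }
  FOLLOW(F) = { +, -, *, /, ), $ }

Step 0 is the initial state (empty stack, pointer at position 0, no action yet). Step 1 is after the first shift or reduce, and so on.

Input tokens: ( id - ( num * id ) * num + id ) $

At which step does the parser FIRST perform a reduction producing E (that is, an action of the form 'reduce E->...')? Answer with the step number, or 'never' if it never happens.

Answer: 5

Derivation:
Step 1: shift (. Stack=[(] ptr=1 lookahead=id remaining=[id - ( num * id ) * num + id ) $]
Step 2: shift id. Stack=[( id] ptr=2 lookahead=- remaining=[- ( num * id ) * num + id ) $]
Step 3: reduce F->id. Stack=[( F] ptr=2 lookahead=- remaining=[- ( num * id ) * num + id ) $]
Step 4: reduce T->F. Stack=[( T] ptr=2 lookahead=- remaining=[- ( num * id ) * num + id ) $]
Step 5: reduce E->T. Stack=[( E] ptr=2 lookahead=- remaining=[- ( num * id ) * num + id ) $]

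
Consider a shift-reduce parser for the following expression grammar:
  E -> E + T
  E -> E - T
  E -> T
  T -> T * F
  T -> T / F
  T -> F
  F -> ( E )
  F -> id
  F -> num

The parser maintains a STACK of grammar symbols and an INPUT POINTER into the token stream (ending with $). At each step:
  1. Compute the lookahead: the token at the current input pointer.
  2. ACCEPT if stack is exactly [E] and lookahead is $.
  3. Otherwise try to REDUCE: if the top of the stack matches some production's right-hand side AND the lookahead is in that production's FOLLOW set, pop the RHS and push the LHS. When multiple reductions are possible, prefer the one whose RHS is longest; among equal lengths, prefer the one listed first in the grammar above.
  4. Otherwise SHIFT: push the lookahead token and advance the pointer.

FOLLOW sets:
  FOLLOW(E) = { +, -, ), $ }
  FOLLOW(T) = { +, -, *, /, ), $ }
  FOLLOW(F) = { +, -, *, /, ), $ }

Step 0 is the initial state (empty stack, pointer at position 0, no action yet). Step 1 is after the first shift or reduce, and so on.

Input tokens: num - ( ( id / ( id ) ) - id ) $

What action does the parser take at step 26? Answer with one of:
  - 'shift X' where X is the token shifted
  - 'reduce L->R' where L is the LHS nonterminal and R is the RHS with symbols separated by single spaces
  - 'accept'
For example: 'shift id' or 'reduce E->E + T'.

Answer: shift id

Derivation:
Step 1: shift num. Stack=[num] ptr=1 lookahead=- remaining=[- ( ( id / ( id ) ) - id ) $]
Step 2: reduce F->num. Stack=[F] ptr=1 lookahead=- remaining=[- ( ( id / ( id ) ) - id ) $]
Step 3: reduce T->F. Stack=[T] ptr=1 lookahead=- remaining=[- ( ( id / ( id ) ) - id ) $]
Step 4: reduce E->T. Stack=[E] ptr=1 lookahead=- remaining=[- ( ( id / ( id ) ) - id ) $]
Step 5: shift -. Stack=[E -] ptr=2 lookahead=( remaining=[( ( id / ( id ) ) - id ) $]
Step 6: shift (. Stack=[E - (] ptr=3 lookahead=( remaining=[( id / ( id ) ) - id ) $]
Step 7: shift (. Stack=[E - ( (] ptr=4 lookahead=id remaining=[id / ( id ) ) - id ) $]
Step 8: shift id. Stack=[E - ( ( id] ptr=5 lookahead=/ remaining=[/ ( id ) ) - id ) $]
Step 9: reduce F->id. Stack=[E - ( ( F] ptr=5 lookahead=/ remaining=[/ ( id ) ) - id ) $]
Step 10: reduce T->F. Stack=[E - ( ( T] ptr=5 lookahead=/ remaining=[/ ( id ) ) - id ) $]
Step 11: shift /. Stack=[E - ( ( T /] ptr=6 lookahead=( remaining=[( id ) ) - id ) $]
Step 12: shift (. Stack=[E - ( ( T / (] ptr=7 lookahead=id remaining=[id ) ) - id ) $]
Step 13: shift id. Stack=[E - ( ( T / ( id] ptr=8 lookahead=) remaining=[) ) - id ) $]
Step 14: reduce F->id. Stack=[E - ( ( T / ( F] ptr=8 lookahead=) remaining=[) ) - id ) $]
Step 15: reduce T->F. Stack=[E - ( ( T / ( T] ptr=8 lookahead=) remaining=[) ) - id ) $]
Step 16: reduce E->T. Stack=[E - ( ( T / ( E] ptr=8 lookahead=) remaining=[) ) - id ) $]
Step 17: shift ). Stack=[E - ( ( T / ( E )] ptr=9 lookahead=) remaining=[) - id ) $]
Step 18: reduce F->( E ). Stack=[E - ( ( T / F] ptr=9 lookahead=) remaining=[) - id ) $]
Step 19: reduce T->T / F. Stack=[E - ( ( T] ptr=9 lookahead=) remaining=[) - id ) $]
Step 20: reduce E->T. Stack=[E - ( ( E] ptr=9 lookahead=) remaining=[) - id ) $]
Step 21: shift ). Stack=[E - ( ( E )] ptr=10 lookahead=- remaining=[- id ) $]
Step 22: reduce F->( E ). Stack=[E - ( F] ptr=10 lookahead=- remaining=[- id ) $]
Step 23: reduce T->F. Stack=[E - ( T] ptr=10 lookahead=- remaining=[- id ) $]
Step 24: reduce E->T. Stack=[E - ( E] ptr=10 lookahead=- remaining=[- id ) $]
Step 25: shift -. Stack=[E - ( E -] ptr=11 lookahead=id remaining=[id ) $]
Step 26: shift id. Stack=[E - ( E - id] ptr=12 lookahead=) remaining=[) $]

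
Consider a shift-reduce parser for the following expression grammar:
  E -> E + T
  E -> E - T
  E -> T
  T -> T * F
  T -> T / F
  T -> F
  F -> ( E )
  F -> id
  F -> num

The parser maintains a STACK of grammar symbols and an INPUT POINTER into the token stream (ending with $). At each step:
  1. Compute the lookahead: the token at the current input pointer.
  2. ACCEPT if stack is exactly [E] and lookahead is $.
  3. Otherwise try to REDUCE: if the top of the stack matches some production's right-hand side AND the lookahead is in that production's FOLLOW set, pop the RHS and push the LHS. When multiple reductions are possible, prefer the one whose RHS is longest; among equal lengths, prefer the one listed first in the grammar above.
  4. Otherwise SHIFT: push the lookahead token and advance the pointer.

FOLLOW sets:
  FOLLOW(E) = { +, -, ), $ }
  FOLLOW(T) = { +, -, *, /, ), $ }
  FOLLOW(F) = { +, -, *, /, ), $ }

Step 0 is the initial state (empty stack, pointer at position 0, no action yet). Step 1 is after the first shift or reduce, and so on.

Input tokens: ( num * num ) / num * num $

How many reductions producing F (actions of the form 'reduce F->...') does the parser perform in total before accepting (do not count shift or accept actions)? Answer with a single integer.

Step 1: shift (. Stack=[(] ptr=1 lookahead=num remaining=[num * num ) / num * num $]
Step 2: shift num. Stack=[( num] ptr=2 lookahead=* remaining=[* num ) / num * num $]
Step 3: reduce F->num. Stack=[( F] ptr=2 lookahead=* remaining=[* num ) / num * num $]
Step 4: reduce T->F. Stack=[( T] ptr=2 lookahead=* remaining=[* num ) / num * num $]
Step 5: shift *. Stack=[( T *] ptr=3 lookahead=num remaining=[num ) / num * num $]
Step 6: shift num. Stack=[( T * num] ptr=4 lookahead=) remaining=[) / num * num $]
Step 7: reduce F->num. Stack=[( T * F] ptr=4 lookahead=) remaining=[) / num * num $]
Step 8: reduce T->T * F. Stack=[( T] ptr=4 lookahead=) remaining=[) / num * num $]
Step 9: reduce E->T. Stack=[( E] ptr=4 lookahead=) remaining=[) / num * num $]
Step 10: shift ). Stack=[( E )] ptr=5 lookahead=/ remaining=[/ num * num $]
Step 11: reduce F->( E ). Stack=[F] ptr=5 lookahead=/ remaining=[/ num * num $]
Step 12: reduce T->F. Stack=[T] ptr=5 lookahead=/ remaining=[/ num * num $]
Step 13: shift /. Stack=[T /] ptr=6 lookahead=num remaining=[num * num $]
Step 14: shift num. Stack=[T / num] ptr=7 lookahead=* remaining=[* num $]
Step 15: reduce F->num. Stack=[T / F] ptr=7 lookahead=* remaining=[* num $]
Step 16: reduce T->T / F. Stack=[T] ptr=7 lookahead=* remaining=[* num $]
Step 17: shift *. Stack=[T *] ptr=8 lookahead=num remaining=[num $]
Step 18: shift num. Stack=[T * num] ptr=9 lookahead=$ remaining=[$]
Step 19: reduce F->num. Stack=[T * F] ptr=9 lookahead=$ remaining=[$]
Step 20: reduce T->T * F. Stack=[T] ptr=9 lookahead=$ remaining=[$]
Step 21: reduce E->T. Stack=[E] ptr=9 lookahead=$ remaining=[$]
Step 22: accept. Stack=[E] ptr=9 lookahead=$ remaining=[$]

Answer: 5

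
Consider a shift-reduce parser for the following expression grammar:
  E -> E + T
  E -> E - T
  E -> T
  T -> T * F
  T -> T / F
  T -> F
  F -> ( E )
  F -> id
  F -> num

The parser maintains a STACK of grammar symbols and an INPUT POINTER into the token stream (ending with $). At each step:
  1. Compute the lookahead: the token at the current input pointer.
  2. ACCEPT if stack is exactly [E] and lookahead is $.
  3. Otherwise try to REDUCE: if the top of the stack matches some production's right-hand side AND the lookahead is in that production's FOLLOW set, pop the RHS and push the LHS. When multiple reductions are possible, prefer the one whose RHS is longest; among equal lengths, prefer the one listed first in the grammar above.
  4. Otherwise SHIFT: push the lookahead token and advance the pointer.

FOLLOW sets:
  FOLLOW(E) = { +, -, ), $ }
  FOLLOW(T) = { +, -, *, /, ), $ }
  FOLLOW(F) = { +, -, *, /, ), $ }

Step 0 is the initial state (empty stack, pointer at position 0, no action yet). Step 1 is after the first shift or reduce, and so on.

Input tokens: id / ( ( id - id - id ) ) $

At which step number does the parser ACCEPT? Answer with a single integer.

Step 1: shift id. Stack=[id] ptr=1 lookahead=/ remaining=[/ ( ( id - id - id ) ) $]
Step 2: reduce F->id. Stack=[F] ptr=1 lookahead=/ remaining=[/ ( ( id - id - id ) ) $]
Step 3: reduce T->F. Stack=[T] ptr=1 lookahead=/ remaining=[/ ( ( id - id - id ) ) $]
Step 4: shift /. Stack=[T /] ptr=2 lookahead=( remaining=[( ( id - id - id ) ) $]
Step 5: shift (. Stack=[T / (] ptr=3 lookahead=( remaining=[( id - id - id ) ) $]
Step 6: shift (. Stack=[T / ( (] ptr=4 lookahead=id remaining=[id - id - id ) ) $]
Step 7: shift id. Stack=[T / ( ( id] ptr=5 lookahead=- remaining=[- id - id ) ) $]
Step 8: reduce F->id. Stack=[T / ( ( F] ptr=5 lookahead=- remaining=[- id - id ) ) $]
Step 9: reduce T->F. Stack=[T / ( ( T] ptr=5 lookahead=- remaining=[- id - id ) ) $]
Step 10: reduce E->T. Stack=[T / ( ( E] ptr=5 lookahead=- remaining=[- id - id ) ) $]
Step 11: shift -. Stack=[T / ( ( E -] ptr=6 lookahead=id remaining=[id - id ) ) $]
Step 12: shift id. Stack=[T / ( ( E - id] ptr=7 lookahead=- remaining=[- id ) ) $]
Step 13: reduce F->id. Stack=[T / ( ( E - F] ptr=7 lookahead=- remaining=[- id ) ) $]
Step 14: reduce T->F. Stack=[T / ( ( E - T] ptr=7 lookahead=- remaining=[- id ) ) $]
Step 15: reduce E->E - T. Stack=[T / ( ( E] ptr=7 lookahead=- remaining=[- id ) ) $]
Step 16: shift -. Stack=[T / ( ( E -] ptr=8 lookahead=id remaining=[id ) ) $]
Step 17: shift id. Stack=[T / ( ( E - id] ptr=9 lookahead=) remaining=[) ) $]
Step 18: reduce F->id. Stack=[T / ( ( E - F] ptr=9 lookahead=) remaining=[) ) $]
Step 19: reduce T->F. Stack=[T / ( ( E - T] ptr=9 lookahead=) remaining=[) ) $]
Step 20: reduce E->E - T. Stack=[T / ( ( E] ptr=9 lookahead=) remaining=[) ) $]
Step 21: shift ). Stack=[T / ( ( E )] ptr=10 lookahead=) remaining=[) $]
Step 22: reduce F->( E ). Stack=[T / ( F] ptr=10 lookahead=) remaining=[) $]
Step 23: reduce T->F. Stack=[T / ( T] ptr=10 lookahead=) remaining=[) $]
Step 24: reduce E->T. Stack=[T / ( E] ptr=10 lookahead=) remaining=[) $]
Step 25: shift ). Stack=[T / ( E )] ptr=11 lookahead=$ remaining=[$]
Step 26: reduce F->( E ). Stack=[T / F] ptr=11 lookahead=$ remaining=[$]
Step 27: reduce T->T / F. Stack=[T] ptr=11 lookahead=$ remaining=[$]
Step 28: reduce E->T. Stack=[E] ptr=11 lookahead=$ remaining=[$]
Step 29: accept. Stack=[E] ptr=11 lookahead=$ remaining=[$]

Answer: 29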